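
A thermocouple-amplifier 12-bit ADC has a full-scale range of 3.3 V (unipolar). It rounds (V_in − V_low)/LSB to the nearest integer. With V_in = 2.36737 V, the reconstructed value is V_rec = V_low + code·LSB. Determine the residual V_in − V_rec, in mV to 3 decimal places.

0.329 mV

Step size: 3.3 V ÷ 2^12 = 0.806 mV.
(V_in − V_low)/LSB = (2.36737 − 0)/0.000805664 = 2938.4083 → code 2938 (round).
Reconstructed: 2.367041 V.
V_in − V_rec = 0.000328984 V = 0.329 mV.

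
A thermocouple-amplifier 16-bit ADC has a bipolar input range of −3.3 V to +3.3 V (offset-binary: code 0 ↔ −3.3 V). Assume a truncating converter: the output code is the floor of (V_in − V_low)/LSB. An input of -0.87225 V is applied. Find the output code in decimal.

With 65536 levels over 6.6 V, one step is 100.71 µV.
(-0.87225 − (−3.3)) / 0.000100708 = 24106.822 LSBs.
Floor → code 24106.

code 24106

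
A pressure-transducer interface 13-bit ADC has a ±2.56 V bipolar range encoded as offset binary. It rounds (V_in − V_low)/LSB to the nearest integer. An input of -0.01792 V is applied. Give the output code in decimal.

code 4067

With 8192 levels over 5.12 V, one step is 0.625 mV.
(-0.01792 − (−2.56)) / 0.000625 = 4067.328 LSBs.
Round → code 4067.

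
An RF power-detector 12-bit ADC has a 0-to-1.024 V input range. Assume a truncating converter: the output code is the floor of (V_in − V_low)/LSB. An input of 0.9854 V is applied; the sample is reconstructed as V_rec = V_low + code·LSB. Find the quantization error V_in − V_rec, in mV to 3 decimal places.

LSB = 1.024/2^12 = 250.00 µV.
Scaled input = 3941.6000 LSBs, so code = 3941.
Reconstructed: 0.98525 V.
Difference: 0.00015 V → 0.150 mV.

0.150 mV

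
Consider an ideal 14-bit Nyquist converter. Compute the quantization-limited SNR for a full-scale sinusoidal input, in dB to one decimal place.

86.0 dB

SNR ≈ 6.02·N + 1.76 dB = 6.02·14 + 1.76 = 86.04 dB.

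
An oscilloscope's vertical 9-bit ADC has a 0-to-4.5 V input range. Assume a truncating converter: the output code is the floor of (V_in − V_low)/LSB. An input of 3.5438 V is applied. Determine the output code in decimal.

Full-scale span = 4.5 V; LSB = 4.5/2^9 = 8.789 mV.
(3.5438 − 0) / 0.00878906 = 403.206 LSBs.
⌊·⌋(403.206) = 403.

code 403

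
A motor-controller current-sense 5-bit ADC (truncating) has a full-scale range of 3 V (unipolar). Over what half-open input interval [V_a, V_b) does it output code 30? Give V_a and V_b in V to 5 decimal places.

[2.81250 V, 2.90625 V)

LSB = 3/2^5 = 93.750 mV.
V_a = V_low + 30·LSB = 2.8125 V; V_b = V_low + 31·LSB = 2.90625 V.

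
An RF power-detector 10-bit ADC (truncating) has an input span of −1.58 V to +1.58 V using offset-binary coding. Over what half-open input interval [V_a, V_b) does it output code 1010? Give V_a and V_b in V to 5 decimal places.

LSB = 3.16/2^10 = 3.086 mV.
V_a = V_low + 1010·LSB = 1.5368 V; V_b = V_low + 1011·LSB = 1.53988 V.

[1.53680 V, 1.53988 V)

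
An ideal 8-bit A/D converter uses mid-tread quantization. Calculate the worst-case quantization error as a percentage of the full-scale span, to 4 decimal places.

Rounding → worst-case error = ½ LSB = V_FS/2^9, so 100/512 = 0.195312 % of full scale.

0.1953 %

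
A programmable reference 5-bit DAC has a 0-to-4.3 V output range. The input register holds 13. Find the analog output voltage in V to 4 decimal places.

LSB = 4.3 V / 2^5 = 134.375 mV.
V_out = 0 + 13 × 0.134375 V = 1.74687 V.

1.7469 V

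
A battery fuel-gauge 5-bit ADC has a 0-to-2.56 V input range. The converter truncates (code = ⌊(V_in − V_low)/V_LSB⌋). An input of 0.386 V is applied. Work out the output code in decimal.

code 4

With 32 levels over 2.56 V, one step is 80.000 mV.
Input sits at 4.825 steps above V_low.
⌊·⌋(4.825) = 4.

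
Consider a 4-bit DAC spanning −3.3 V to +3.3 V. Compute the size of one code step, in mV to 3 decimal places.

Full-scale span = 6.6 V.
LSB = 6.6 / 2^4 = 6.6 / 16 = 0.4125 V = 412.500 mV.

412.500 mV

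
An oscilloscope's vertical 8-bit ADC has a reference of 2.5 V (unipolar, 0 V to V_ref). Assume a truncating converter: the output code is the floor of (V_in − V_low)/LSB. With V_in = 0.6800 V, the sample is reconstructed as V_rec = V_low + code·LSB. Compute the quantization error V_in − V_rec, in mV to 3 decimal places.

Step size: 2.5 V ÷ 2^8 = 9.766 mV.
(0.6800 − 0)/0.00976562 = 69.6320; ⌊·⌋ gives code 69.
Reconstructed: 0.67382812 V.
Error = 0.6800 − 0.67382812 = 0.00617188 V = 6.172 mV.

6.172 mV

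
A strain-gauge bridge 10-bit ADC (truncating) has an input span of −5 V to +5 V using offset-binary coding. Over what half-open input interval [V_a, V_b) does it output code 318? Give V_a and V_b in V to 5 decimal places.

[-1.89453 V, -1.88477 V)

LSB = 10/2^10 = 9.766 mV.
V_a = V_low + 318·LSB = -1.89453 V; V_b = V_low + 319·LSB = -1.88477 V.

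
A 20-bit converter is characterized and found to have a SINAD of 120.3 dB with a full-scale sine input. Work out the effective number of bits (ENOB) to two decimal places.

19.69 bits

ENOB = (SINAD − 1.76) / 6.02 = (120.3 − 1.76)/6.02 = 19.691.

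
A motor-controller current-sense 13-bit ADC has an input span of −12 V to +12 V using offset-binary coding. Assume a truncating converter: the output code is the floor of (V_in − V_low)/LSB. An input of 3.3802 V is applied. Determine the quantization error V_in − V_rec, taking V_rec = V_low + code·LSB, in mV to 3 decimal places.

2.270 mV

Step size: 24 V ÷ 2^13 = 2.930 mV.
(3.3802 − (−12))/0.00292969 = 5249.7749; ⌊·⌋ gives code 5249.
Reconstructed: 3.3779297 V.
Error = 3.3802 − 3.3779297 = 0.00227031 V = 2.270 mV.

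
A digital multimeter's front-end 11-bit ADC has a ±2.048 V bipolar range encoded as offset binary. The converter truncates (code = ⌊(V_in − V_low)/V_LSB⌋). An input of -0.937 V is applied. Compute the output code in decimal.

code 555

LSB = 4.096 V / 2048 = 2.000 mV.
Input sits at 555.500 steps above V_low.
⌊·⌋(555.500) = 555.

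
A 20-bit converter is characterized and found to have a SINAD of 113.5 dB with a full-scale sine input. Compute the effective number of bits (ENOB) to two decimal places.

ENOB = (SINAD − 1.76) / 6.02 = (113.5 − 1.76)/6.02 = 18.561.

18.56 bits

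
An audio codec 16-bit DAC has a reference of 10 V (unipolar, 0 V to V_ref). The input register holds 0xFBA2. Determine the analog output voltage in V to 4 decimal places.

LSB = 10 V / 2^16 = 152.59 µV.
Code 0xFBA2 = 64418 decimal.
V_out = 0 + 64418 × 0.000152588 V = 9.82941 V.

9.8294 V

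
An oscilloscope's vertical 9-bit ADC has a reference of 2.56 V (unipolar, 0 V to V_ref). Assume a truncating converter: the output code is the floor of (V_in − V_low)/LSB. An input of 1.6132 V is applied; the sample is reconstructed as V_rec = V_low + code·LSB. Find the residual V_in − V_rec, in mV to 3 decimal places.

3.200 mV

One LSB is 2.56 V / 512 = 5.000 mV.
(V_in − V_low)/LSB = (1.6132 − 0)/0.005 = 322.6400 → code 322 (floor).
Reconstructed: 1.61 V.
Error = 1.6132 − 1.61 = 0.0032 V = 3.200 mV.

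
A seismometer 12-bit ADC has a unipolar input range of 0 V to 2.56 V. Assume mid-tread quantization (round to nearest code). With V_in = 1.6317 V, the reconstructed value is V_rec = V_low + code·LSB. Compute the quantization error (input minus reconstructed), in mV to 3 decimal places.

Step size: 2.56 V ÷ 2^12 = 0.625 mV.
(V_in − V_low)/LSB = (1.6317 − 0)/0.000625 = 2610.7200 → code 2611 (round).
V_rec = 0 + 2611·0.000625 = 1.631875 V.
V_in − V_rec = -0.000175 V = -0.175 mV.

-0.175 mV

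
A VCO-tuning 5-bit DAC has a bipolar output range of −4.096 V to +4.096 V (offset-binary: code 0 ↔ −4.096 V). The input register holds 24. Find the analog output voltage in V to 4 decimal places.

LSB = 8.192 V / 2^5 = 256.000 mV.
V_out = (−4.096) + 24 × 0.256 V = 2.048 V.

2.0480 V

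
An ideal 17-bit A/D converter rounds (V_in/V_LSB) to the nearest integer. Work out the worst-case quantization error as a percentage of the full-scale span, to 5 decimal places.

0.00038 %

Rounding → worst-case error = ½ LSB = V_FS/2^18, so 100/262144 = 0.00038147 % of full scale.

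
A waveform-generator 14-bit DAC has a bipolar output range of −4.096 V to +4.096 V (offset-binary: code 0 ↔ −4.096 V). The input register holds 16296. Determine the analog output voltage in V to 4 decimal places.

LSB = 8.192 V / 2^14 = 0.500 mV.
V_out = (−4.096) + 16296 × 0.0005 V = 4.052 V.

4.0520 V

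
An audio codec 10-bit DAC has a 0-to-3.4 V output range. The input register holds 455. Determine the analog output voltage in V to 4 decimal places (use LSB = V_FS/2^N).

1.5107 V

LSB = 3.4 V / 2^10 = 3.320 mV.
V_out = 0 + 455 × 0.00332031 V = 1.51074 V.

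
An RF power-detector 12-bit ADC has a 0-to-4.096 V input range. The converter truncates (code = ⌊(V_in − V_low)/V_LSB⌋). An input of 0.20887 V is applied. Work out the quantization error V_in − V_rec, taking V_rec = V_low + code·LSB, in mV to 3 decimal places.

0.870 mV

One LSB is 4.096 V / 4096 = 1.000 mV.
(V_in − V_low)/LSB = (0.20887 − 0)/0.001 = 208.8700 → code 208 (floor).
V_rec = 0 + 208·0.001 = 0.208 V.
Difference: 0.00087 V → 0.870 mV.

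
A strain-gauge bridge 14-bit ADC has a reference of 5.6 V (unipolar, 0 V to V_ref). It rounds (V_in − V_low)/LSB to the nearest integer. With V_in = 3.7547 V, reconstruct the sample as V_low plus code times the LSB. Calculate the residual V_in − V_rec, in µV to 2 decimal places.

61.33 µV

Step size: 5.6 V ÷ 2^14 = 341.80 µV.
(V_in − V_low)/LSB = (3.7547 − 0)/0.000341797 = 10985.1794 → code 10985 (round).
V_rec = 0 + 10985·0.000341797 = 3.7546387 V.
Difference: 6.13281e-05 V → 61.33 µV.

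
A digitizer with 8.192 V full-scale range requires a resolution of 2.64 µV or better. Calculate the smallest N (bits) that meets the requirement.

Number of steps required ≥ 8.192 V / 2.64 µV = 3103030.30.
Need 2^N ≥ 3103030.30; 2^21 = 2097152, 2^22 = 4194304.
Minimum N = 22.

22 bits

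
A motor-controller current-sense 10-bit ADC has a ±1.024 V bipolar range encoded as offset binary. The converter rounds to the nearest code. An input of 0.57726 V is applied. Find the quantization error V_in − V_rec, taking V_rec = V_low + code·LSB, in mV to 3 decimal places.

LSB = 2.048/2^10 = 2.000 mV.
Scaled input = 800.6300 LSBs, so code = 801.
Reconstructed: 0.578 V.
Error = 0.57726 − 0.578 = -0.00074 V = -0.740 mV.

-0.740 mV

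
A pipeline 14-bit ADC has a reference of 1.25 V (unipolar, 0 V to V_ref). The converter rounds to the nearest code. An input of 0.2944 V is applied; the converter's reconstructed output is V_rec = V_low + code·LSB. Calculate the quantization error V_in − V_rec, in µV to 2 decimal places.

-18.33 µV

One LSB is 1.25 V / 16384 = 76.29 µV.
(0.2944 − 0)/7.62939e-05 = 3858.7597; round gives code 3859.
Reconstructed: 0.29441833 V.
V_in − V_rec = -1.8335e-05 V = -18.33 µV.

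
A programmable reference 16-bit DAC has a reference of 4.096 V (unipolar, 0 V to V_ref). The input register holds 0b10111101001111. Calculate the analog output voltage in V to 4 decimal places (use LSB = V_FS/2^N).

0.7569 V

LSB = 4.096 V / 2^16 = 62.50 µV.
Code 0b10111101001111 = 12111 decimal.
V_out = 0 + 12111 × 6.25e-05 V = 0.756938 V.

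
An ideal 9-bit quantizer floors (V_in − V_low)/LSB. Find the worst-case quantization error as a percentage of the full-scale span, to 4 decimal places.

Truncating → worst-case error = 1 LSB = V_FS/2^9, so 100/512 = 0.195312 % of full scale.

0.1953 %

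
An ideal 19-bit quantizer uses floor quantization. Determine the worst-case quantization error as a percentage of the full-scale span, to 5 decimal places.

Truncating → worst-case error = 1 LSB = V_FS/2^19, so 100/524288 = 0.000190735 % of full scale.

0.00019 %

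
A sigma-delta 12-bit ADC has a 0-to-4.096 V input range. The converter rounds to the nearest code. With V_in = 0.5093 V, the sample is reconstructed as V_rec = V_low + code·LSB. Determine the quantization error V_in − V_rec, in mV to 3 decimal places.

Step size: 4.096 V ÷ 2^12 = 1.000 mV.
(V_in − V_low)/LSB = (0.5093 − 0)/0.001 = 509.3000 → code 509 (round).
V_rec = 0 + 509·0.001 = 0.509 V.
V_in − V_rec = 0.0003 V = 0.300 mV.

0.300 mV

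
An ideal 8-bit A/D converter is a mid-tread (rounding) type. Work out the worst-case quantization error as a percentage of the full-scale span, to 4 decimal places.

0.1953 %

Rounding → worst-case error = ½ LSB = V_FS/2^9, so 100/512 = 0.195312 % of full scale.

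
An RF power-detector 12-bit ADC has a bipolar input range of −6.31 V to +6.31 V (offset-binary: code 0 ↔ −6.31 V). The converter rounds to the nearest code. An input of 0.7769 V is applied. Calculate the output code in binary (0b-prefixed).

With 4096 levels over 12.62 V, one step is 3.081 mV.
Input sits at 2300.154 steps above V_low.
round(2300.154) = 2300.
In binary (0b-prefixed): 0b100011111100.

code 0b100011111100 (decimal 2300)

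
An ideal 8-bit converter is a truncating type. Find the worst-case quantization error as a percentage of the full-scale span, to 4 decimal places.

0.3906 %

Truncating → worst-case error = 1 LSB = V_FS/2^8, so 100/256 = 0.390625 % of full scale.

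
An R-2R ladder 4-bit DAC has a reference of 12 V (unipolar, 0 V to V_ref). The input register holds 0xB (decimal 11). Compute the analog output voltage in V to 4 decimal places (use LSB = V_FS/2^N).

LSB = 12 V / 2^4 = 0.7500 V.
Code 0xB = 11 decimal.
V_out = 0 + 11 × 0.75 V = 8.25 V.

8.2500 V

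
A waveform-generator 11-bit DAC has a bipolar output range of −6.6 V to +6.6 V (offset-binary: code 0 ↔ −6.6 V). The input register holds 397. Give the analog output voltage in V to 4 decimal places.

-4.0412 V

LSB = 13.2 V / 2^11 = 6.445 mV.
V_out = (−6.6) + 397 × 0.00644531 V = -4.04121 V.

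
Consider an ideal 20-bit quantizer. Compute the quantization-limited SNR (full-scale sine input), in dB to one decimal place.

122.2 dB

SNR ≈ 6.02·N + 1.76 dB = 6.02·20 + 1.76 = 122.16 dB.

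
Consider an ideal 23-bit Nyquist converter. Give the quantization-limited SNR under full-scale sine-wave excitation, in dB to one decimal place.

SNR ≈ 6.02·N + 1.76 dB = 6.02·23 + 1.76 = 140.22 dB.

140.2 dB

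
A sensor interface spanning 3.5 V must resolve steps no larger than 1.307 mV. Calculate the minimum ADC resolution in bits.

Number of steps required ≥ 3.5 V / 1.307 mV = 2677.89.
Need 2^N ≥ 2677.89; 2^11 = 2048, 2^12 = 4096.
Minimum N = 12.

12 bits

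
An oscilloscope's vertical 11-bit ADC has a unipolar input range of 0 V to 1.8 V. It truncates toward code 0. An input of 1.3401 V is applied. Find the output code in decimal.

code 1524

LSB = 1.8 V / 2048 = 0.879 mV.
(V_in − V_low)/LSB = (1.3401 − 0) / 0.000878906 = 1524.736.
Floor → code 1524.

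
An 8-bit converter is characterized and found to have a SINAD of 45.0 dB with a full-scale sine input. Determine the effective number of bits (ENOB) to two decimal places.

ENOB = (SINAD − 1.76) / 6.02 = (45.0 − 1.76)/6.02 = 7.183.

7.18 bits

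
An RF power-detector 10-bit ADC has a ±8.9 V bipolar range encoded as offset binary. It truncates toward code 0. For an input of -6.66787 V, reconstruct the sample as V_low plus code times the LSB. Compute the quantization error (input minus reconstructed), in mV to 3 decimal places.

7.130 mV

One LSB is 17.8 V / 1024 = 17.383 mV.
(-6.66787 − (−8.9))/0.0173828 = 128.4102; ⌊·⌋ gives code 128.
Code 128 maps back to (−8.9) + 128×0.0173828 V = -6.675 V.
Error = -6.66787 − (−6.675) = 0.00713 V = 7.130 mV.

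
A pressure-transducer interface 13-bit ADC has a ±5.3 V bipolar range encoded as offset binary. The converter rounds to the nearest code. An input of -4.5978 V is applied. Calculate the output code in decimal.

code 543

Full-scale span = 10.6 V; LSB = 10.6/2^13 = 1.294 mV.
(V_in − V_low)/LSB = (-4.5978 − (−5.3)) / 0.00129395 = 542.681.
Round → code 543.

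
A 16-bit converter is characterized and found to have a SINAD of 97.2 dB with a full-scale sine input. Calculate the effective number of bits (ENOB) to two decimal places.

ENOB = (SINAD − 1.76) / 6.02 = (97.2 − 1.76)/6.02 = 15.854.

15.85 bits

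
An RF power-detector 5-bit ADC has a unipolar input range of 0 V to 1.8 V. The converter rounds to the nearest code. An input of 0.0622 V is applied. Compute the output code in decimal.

With 32 levels over 1.8 V, one step is 56.250 mV.
Input sits at 1.106 steps above V_low.
round(1.106) = 1.

code 1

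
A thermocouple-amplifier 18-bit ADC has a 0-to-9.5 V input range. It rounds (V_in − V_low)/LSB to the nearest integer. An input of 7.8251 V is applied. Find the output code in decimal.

code 215927

LSB = 9.5 V / 262144 = 36.24 µV.
(V_in − V_low)/LSB = (7.8251 − 0) / 3.62396e-05 = 215926.633.
So the output code is 215927.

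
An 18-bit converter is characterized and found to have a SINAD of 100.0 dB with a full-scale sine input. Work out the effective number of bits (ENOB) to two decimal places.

16.32 bits

ENOB = (SINAD − 1.76) / 6.02 = (100.0 − 1.76)/6.02 = 16.319.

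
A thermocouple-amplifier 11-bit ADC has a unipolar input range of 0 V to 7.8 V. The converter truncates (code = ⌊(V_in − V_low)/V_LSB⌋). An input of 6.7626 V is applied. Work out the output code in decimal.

code 1775

With 2048 levels over 7.8 V, one step is 3.809 mV.
(6.7626 − 0) / 0.00380859 = 1775.616 LSBs.
So the output code is 1775.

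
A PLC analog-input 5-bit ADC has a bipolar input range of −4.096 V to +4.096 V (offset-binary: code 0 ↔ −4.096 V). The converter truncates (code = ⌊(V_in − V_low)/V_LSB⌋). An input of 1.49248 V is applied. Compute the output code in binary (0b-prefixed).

LSB = 8.192 V / 32 = 256.000 mV.
(V_in − V_low)/LSB = (1.49248 − (−4.096)) / 0.256 = 21.830.
⌊·⌋(21.830) = 21.
In binary (0b-prefixed): 0b10101.

code 0b10101 (decimal 21)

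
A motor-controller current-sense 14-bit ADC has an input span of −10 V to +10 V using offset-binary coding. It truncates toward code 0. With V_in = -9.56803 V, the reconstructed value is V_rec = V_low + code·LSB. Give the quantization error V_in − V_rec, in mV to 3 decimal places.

One LSB is 20 V / 16384 = 1.221 mV.
(V_in − V_low)/LSB = (-9.56803 − (−10))/0.0012207 = 353.8698 → code 353 (floor).
V_rec = (−10) + 353·0.0012207 = -9.5690918 V.
Difference: 0.0010618 V → 1.062 mV.

1.062 mV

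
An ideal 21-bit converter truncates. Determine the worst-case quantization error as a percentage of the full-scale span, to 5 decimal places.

Truncating → worst-case error = 1 LSB = V_FS/2^21, so 100/2097152 = 4.76837e-05 % of full scale.

0.00005 %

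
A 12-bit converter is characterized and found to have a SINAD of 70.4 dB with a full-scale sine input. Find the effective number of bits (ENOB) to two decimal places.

11.40 bits

ENOB = (SINAD − 1.76) / 6.02 = (70.4 − 1.76)/6.02 = 11.402.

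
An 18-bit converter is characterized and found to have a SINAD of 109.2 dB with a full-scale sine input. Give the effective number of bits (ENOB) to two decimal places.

17.85 bits

ENOB = (SINAD − 1.76) / 6.02 = (109.2 − 1.76)/6.02 = 17.847.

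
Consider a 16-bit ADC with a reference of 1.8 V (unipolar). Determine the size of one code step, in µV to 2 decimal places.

27.47 µV

Full-scale span = 1.8 V.
LSB = 1.8 / 2^16 = 1.8 / 65536 = 2.74658e-05 V = 27.47 µV.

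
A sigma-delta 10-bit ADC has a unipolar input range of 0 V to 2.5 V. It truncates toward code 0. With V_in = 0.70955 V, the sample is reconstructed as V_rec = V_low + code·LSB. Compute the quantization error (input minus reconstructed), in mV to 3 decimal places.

1.542 mV

LSB = 2.5/2^10 = 2.441 mV.
Scaled input = 290.6317 LSBs, so code = 290.
Code 290 maps back to 0 + 290×0.00244141 V = 0.70800781 V.
Error = 0.70955 − 0.70800781 = 0.00154219 V = 1.542 mV.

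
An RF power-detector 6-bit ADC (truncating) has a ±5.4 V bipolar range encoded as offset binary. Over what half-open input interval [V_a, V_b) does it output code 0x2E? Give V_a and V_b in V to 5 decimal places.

[2.36250 V, 2.53125 V)

LSB = 10.8/2^6 = 168.750 mV.
Code 0x2E = 46 decimal.
V_a = V_low + 46·LSB = 2.3625 V; V_b = V_low + 47·LSB = 2.53125 V.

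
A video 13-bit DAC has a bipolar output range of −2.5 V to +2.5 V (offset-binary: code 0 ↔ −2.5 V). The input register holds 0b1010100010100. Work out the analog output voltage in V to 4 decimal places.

LSB = 5 V / 2^13 = 0.610 mV.
Code 0b1010100010100 = 5396 decimal.
V_out = (−2.5) + 5396 × 0.000610352 V = 0.793457 V.

0.7935 V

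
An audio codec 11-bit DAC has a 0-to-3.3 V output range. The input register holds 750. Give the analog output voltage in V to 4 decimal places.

LSB = 3.3 V / 2^11 = 1.611 mV.
V_out = 0 + 750 × 0.00161133 V = 1.2085 V.

1.2085 V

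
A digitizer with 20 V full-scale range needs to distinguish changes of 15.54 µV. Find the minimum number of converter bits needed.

Number of steps required ≥ 20 V / 15.54 µV = 1287001.29.
Need 2^N ≥ 1287001.29; 2^20 = 1048576, 2^21 = 2097152.
Minimum N = 21.

21 bits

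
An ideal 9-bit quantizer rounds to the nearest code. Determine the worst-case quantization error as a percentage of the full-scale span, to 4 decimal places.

Rounding → worst-case error = ½ LSB = V_FS/2^10, so 100/1024 = 0.0976562 % of full scale.

0.0977 %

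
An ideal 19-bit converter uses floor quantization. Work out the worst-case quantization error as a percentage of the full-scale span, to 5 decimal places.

Truncating → worst-case error = 1 LSB = V_FS/2^19, so 100/524288 = 0.000190735 % of full scale.

0.00019 %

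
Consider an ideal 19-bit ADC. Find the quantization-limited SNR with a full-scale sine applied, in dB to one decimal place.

116.1 dB

SNR ≈ 6.02·N + 1.76 dB = 6.02·19 + 1.76 = 116.14 dB.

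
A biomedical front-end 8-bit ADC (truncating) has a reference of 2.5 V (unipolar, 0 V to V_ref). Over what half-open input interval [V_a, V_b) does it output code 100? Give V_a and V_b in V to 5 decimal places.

LSB = 2.5/2^8 = 9.766 mV.
V_a = V_low + 100·LSB = 0.976562 V; V_b = V_low + 101·LSB = 0.986328 V.

[0.97656 V, 0.98633 V)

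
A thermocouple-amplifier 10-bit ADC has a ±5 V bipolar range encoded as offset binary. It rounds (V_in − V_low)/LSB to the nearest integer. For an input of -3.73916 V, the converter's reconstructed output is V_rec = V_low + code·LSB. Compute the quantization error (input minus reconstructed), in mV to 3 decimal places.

1.074 mV

Step size: 10 V ÷ 2^10 = 9.766 mV.
Scaled input = 129.1100 LSBs, so code = 129.
Code 129 maps back to (−5) + 129×0.00976562 V = -3.7402344 V.
Error = -3.73916 − (−3.7402344) = 0.00107438 V = 1.074 mV.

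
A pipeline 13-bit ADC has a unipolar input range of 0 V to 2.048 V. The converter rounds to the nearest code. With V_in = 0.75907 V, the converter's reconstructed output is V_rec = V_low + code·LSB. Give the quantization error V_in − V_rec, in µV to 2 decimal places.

70.00 µV

Step size: 2.048 V ÷ 2^13 = 250.00 µV.
(V_in − V_low)/LSB = (0.75907 − 0)/0.00025 = 3036.2800 → code 3036 (round).
Code 3036 maps back to 0 + 3036×0.00025 V = 0.759 V.
V_in − V_rec = 7e-05 V = 70.00 µV.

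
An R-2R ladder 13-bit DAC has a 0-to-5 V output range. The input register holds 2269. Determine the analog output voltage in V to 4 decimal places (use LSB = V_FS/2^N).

1.3849 V

LSB = 5 V / 2^13 = 0.610 mV.
V_out = 0 + 2269 × 0.000610352 V = 1.38489 V.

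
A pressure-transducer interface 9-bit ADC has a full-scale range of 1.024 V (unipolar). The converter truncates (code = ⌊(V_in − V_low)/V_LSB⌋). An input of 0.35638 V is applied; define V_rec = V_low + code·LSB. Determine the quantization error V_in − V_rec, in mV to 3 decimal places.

LSB = 1.024/2^9 = 2.000 mV.
(0.35638 − 0)/0.002 = 178.1900; ⌊·⌋ gives code 178.
Code 178 maps back to 0 + 178×0.002 V = 0.356 V.
V_in − V_rec = 0.00038 V = 0.380 mV.

0.380 mV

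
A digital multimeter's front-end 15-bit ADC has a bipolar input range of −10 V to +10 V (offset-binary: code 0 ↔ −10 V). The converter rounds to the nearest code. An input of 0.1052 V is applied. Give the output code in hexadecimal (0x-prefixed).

Full-scale span = 20 V; LSB = 20/2^15 = 0.610 mV.
(0.1052 − (−10)) / 0.000610352 = 16556.360 LSBs.
So the output code is 16556.
In hexadecimal (0x-prefixed): 0x40AC.

code 0x40AC (decimal 16556)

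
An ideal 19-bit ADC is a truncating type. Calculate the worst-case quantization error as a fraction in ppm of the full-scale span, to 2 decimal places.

1.91 ppm

Truncating → worst-case error = 1 LSB = V_FS/2^19, so 1e+06/524288 = 1.90735 ppm of full scale.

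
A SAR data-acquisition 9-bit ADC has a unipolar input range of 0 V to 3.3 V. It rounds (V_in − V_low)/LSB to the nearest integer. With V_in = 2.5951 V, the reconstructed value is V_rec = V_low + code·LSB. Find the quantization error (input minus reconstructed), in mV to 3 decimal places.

-2.361 mV

One LSB is 3.3 V / 512 = 6.445 mV.
(2.5951 − 0)/0.00644531 = 402.6337; round gives code 403.
V_rec = 0 + 403·0.00644531 = 2.5974609 V.
Difference: -0.00236094 V → -2.361 mV.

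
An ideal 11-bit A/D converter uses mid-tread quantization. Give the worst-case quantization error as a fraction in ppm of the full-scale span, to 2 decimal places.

Rounding → worst-case error = ½ LSB = V_FS/2^12, so 1e+06/4096 = 244.141 ppm of full scale.

244.14 ppm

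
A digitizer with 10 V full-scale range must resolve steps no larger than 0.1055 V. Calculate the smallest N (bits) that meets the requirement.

7 bits

Number of steps required ≥ 10 V / 0.1055 V = 94.79.
Need 2^N ≥ 94.79; 2^6 = 64, 2^7 = 128.
Minimum N = 7.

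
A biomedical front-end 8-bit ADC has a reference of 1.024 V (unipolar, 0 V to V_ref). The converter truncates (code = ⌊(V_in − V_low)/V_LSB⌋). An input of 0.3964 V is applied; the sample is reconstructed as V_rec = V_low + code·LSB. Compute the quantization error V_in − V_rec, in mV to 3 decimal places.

0.400 mV

LSB = 1.024/2^8 = 4.000 mV.
Scaled input = 99.1000 LSBs, so code = 99.
Reconstructed: 0.396 V.
V_in − V_rec = 0.0004 V = 0.400 mV.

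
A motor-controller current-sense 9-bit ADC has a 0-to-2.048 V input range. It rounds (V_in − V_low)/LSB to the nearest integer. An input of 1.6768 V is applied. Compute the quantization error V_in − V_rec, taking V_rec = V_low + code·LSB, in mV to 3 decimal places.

Step size: 2.048 V ÷ 2^9 = 4.000 mV.
Scaled input = 419.2000 LSBs, so code = 419.
Code 419 maps back to 0 + 419×0.004 V = 1.676 V.
Difference: 0.0008 V → 0.800 mV.

0.800 mV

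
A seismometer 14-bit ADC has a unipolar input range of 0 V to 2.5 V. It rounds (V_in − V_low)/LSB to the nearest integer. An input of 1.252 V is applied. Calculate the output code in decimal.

code 8205

Full-scale span = 2.5 V; LSB = 2.5/2^14 = 152.59 µV.
Input sits at 8205.107 steps above V_low.
So the output code is 8205.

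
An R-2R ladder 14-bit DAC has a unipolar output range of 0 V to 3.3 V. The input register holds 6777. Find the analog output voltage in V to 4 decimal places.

1.3650 V

LSB = 3.3 V / 2^14 = 201.42 µV.
V_out = 0 + 6777 × 0.000201416 V = 1.365 V.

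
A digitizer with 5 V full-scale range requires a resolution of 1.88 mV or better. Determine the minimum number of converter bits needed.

12 bits

Number of steps required ≥ 5 V / 1.88 mV = 2659.57.
Need 2^N ≥ 2659.57; 2^11 = 2048, 2^12 = 4096.
Minimum N = 12.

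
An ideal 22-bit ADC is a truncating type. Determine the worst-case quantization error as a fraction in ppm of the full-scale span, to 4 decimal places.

0.2384 ppm

Truncating → worst-case error = 1 LSB = V_FS/2^22, so 1e+06/4194304 = 0.238419 ppm of full scale.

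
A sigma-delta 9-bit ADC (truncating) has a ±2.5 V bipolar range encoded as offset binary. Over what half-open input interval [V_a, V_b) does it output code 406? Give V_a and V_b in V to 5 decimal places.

[1.46484 V, 1.47461 V)

LSB = 5/2^9 = 9.766 mV.
V_a = V_low + 406·LSB = 1.46484 V; V_b = V_low + 407·LSB = 1.47461 V.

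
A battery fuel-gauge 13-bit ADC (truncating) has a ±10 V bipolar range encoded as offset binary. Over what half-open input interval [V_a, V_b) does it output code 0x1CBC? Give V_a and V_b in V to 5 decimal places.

[7.95898 V, 7.96143 V)

LSB = 20/2^13 = 2.441 mV.
Code 0x1CBC = 7356 decimal.
V_a = V_low + 7356·LSB = 7.95898 V; V_b = V_low + 7357·LSB = 7.96143 V.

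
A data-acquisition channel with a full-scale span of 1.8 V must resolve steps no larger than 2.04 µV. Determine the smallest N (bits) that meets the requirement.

20 bits

Number of steps required ≥ 1.8 V / 2.04 µV = 882352.94.
Need 2^N ≥ 882352.94; 2^19 = 524288, 2^20 = 1048576.
Minimum N = 20.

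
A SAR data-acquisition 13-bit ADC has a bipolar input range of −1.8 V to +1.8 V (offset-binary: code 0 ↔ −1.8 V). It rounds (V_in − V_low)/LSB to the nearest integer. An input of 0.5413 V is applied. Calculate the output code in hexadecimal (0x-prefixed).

LSB = 3.6 V / 8192 = 439.45 µV.
(V_in − V_low)/LSB = (0.5413 − (−1.8)) / 0.000439453 = 5327.758.
round(5327.758) = 5328.
In hexadecimal (0x-prefixed): 0x14D0.

code 0x14D0 (decimal 5328)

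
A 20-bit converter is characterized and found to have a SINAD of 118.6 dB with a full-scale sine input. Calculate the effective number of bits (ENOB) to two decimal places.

19.41 bits

ENOB = (SINAD − 1.76) / 6.02 = (118.6 − 1.76)/6.02 = 19.409.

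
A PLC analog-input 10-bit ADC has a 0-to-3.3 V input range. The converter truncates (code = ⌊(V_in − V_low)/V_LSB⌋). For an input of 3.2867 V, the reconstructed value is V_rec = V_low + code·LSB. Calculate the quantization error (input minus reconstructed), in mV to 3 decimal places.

2.813 mV

Step size: 3.3 V ÷ 2^10 = 3.223 mV.
Scaled input = 1019.8730 LSBs, so code = 1019.
V_rec = 0 + 1019·0.00322266 = 3.2838867 V.
Difference: 0.00281328 V → 2.813 mV.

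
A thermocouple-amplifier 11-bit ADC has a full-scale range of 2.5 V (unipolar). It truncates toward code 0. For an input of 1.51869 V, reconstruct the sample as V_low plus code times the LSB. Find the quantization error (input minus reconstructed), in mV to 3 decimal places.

0.135 mV

LSB = 2.5/2^11 = 1.221 mV.
Scaled input = 1244.1108 LSBs, so code = 1244.
Reconstructed: 1.5185547 V.
V_in − V_rec = 0.000135312 V = 0.135 mV.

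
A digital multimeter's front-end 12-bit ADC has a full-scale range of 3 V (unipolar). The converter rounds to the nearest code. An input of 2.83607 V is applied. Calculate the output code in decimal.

LSB = 3 V / 4096 = 0.732 mV.
(2.83607 − 0) / 0.000732422 = 3872.181 LSBs.
Round → code 3872.

code 3872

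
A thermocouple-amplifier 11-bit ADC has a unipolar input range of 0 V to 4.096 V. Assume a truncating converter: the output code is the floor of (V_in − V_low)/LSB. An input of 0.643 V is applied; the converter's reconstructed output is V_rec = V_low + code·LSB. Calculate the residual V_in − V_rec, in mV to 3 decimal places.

1.000 mV

LSB = 4.096/2^11 = 2.000 mV.
(0.643 − 0)/0.002 = 321.5000; ⌊·⌋ gives code 321.
V_rec = 0 + 321·0.002 = 0.642 V.
Error = 0.643 − 0.642 = 0.001 V = 1.000 mV.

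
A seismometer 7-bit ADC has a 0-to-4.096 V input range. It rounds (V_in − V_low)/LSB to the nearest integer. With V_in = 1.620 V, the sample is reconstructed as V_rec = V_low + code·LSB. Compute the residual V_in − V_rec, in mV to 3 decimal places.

-12.000 mV

LSB = 4.096/2^7 = 32.000 mV.
(V_in − V_low)/LSB = (1.620 − 0)/0.032 = 50.6250 → code 51 (round).
Reconstructed: 1.632 V.
Error = 1.620 − 1.632 = -0.012 V = -12.000 mV.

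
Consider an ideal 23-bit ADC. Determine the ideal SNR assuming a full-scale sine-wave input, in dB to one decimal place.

140.2 dB

SNR ≈ 6.02·N + 1.76 dB = 6.02·23 + 1.76 = 140.22 dB.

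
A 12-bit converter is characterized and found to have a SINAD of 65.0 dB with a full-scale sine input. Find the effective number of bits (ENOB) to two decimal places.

10.50 bits

ENOB = (SINAD − 1.76) / 6.02 = (65.0 − 1.76)/6.02 = 10.505.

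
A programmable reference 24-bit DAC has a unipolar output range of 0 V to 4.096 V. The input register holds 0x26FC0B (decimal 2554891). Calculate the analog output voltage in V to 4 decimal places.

0.6238 V

LSB = 4.096 V / 2^24 = 0.24 µV.
Code 0x26FC0B = 2554891 decimal.
V_out = 0 + 2554891 × 2.44141e-07 V = 0.623753 V.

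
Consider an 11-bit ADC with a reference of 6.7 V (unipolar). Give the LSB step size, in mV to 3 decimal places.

Full-scale span = 6.7 V.
LSB = 6.7 / 2^11 = 6.7 / 2048 = 0.00327148 V = 3.271 mV.

3.271 mV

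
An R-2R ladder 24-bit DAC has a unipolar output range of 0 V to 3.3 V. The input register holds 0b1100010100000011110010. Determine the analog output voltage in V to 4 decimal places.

0.6349 V

LSB = 3.3 V / 2^24 = 0.20 µV.
Code 0b1100010100000011110010 = 3227890 decimal.
V_out = 0 + 3227890 × 1.96695e-07 V = 0.634911 V.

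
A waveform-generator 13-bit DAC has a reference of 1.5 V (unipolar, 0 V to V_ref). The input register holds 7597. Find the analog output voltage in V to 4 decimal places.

1.3911 V

LSB = 1.5 V / 2^13 = 183.11 µV.
V_out = 0 + 7597 × 0.000183105 V = 1.39105 V.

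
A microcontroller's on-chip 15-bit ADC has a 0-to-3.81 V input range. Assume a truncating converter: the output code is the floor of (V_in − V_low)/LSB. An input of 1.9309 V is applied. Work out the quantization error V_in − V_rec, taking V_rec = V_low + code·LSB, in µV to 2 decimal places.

87.62 µV

One LSB is 3.81 V / 32768 = 116.27 µV.
Scaled input = 16606.7536 LSBs, so code = 16606.
Reconstructed: 1.9308124 V.
Difference: 8.76221e-05 V → 87.62 µV.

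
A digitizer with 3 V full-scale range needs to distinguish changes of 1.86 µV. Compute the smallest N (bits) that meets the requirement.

Number of steps required ≥ 3 V / 1.86 µV = 1612903.23.
Need 2^N ≥ 1612903.23; 2^20 = 1048576, 2^21 = 2097152.
Minimum N = 21.

21 bits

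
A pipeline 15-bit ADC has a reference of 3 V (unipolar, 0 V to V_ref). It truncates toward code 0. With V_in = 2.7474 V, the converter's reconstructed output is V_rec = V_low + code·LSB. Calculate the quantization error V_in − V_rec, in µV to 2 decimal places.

Step size: 3 V ÷ 2^15 = 91.55 µV.
(2.7474 − 0)/9.15527e-05 = 30008.9344; ⌊·⌋ gives code 30008.
Code 30008 maps back to 0 + 30008×9.15527e-05 V = 2.7473145 V.
Difference: 8.55469e-05 V → 85.55 µV.

85.55 µV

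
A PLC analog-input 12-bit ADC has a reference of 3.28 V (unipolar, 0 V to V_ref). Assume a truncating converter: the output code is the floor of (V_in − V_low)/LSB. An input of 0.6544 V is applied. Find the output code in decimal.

code 817

LSB = 3.28 V / 4096 = 0.801 mV.
(0.6544 − 0) / 0.000800781 = 817.202 LSBs.
Floor → code 817.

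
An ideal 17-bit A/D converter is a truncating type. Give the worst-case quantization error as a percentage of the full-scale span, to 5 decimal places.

0.00076 %

Truncating → worst-case error = 1 LSB = V_FS/2^17, so 100/131072 = 0.000762939 % of full scale.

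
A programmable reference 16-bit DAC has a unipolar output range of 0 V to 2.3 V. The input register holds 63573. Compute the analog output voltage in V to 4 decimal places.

2.2311 V

LSB = 2.3 V / 2^16 = 35.10 µV.
V_out = 0 + 63573 × 3.50952e-05 V = 2.23111 V.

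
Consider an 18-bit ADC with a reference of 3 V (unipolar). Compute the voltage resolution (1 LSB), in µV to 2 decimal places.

Full-scale span = 3 V.
LSB = 3 / 2^18 = 3 / 262144 = 1.14441e-05 V = 11.44 µV.

11.44 µV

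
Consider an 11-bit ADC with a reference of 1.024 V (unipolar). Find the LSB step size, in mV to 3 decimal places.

Full-scale span = 1.024 V.
LSB = 1.024 / 2^11 = 1.024 / 2048 = 0.0005 V = 0.500 mV.

0.500 mV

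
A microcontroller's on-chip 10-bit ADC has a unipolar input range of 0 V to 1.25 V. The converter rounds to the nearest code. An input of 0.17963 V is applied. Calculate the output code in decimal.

Full-scale span = 1.25 V; LSB = 1.25/2^10 = 1.221 mV.
(0.17963 − 0) / 0.0012207 = 147.153 LSBs.
So the output code is 147.

code 147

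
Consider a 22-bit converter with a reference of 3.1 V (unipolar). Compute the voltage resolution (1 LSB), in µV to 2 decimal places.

0.74 µV

Full-scale span = 3.1 V.
LSB = 3.1 / 2^22 = 3.1 / 4194304 = 7.39098e-07 V = 0.74 µV.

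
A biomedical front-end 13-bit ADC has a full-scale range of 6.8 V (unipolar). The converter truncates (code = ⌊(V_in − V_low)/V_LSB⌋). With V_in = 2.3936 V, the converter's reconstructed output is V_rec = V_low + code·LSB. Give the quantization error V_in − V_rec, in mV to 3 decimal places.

LSB = 6.8/2^13 = 0.830 mV.
Scaled input = 2883.5840 LSBs, so code = 2883.
Code 2883 maps back to 0 + 2883×0.000830078 V = 2.3931152 V.
Error = 2.3936 − 2.3931152 = 0.000484766 V = 0.485 mV.

0.485 mV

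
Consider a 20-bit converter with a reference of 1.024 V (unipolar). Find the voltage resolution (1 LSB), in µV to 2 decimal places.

Full-scale span = 1.024 V.
LSB = 1.024 / 2^20 = 1.024 / 1048576 = 9.76563e-07 V = 0.98 µV.

0.98 µV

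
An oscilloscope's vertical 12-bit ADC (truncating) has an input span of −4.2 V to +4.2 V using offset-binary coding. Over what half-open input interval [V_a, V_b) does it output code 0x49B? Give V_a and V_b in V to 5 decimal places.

[-1.78213 V, -1.78008 V)

LSB = 8.4/2^12 = 2.051 mV.
Code 0x49B = 1179 decimal.
V_a = V_low + 1179·LSB = -1.78213 V; V_b = V_low + 1180·LSB = -1.78008 V.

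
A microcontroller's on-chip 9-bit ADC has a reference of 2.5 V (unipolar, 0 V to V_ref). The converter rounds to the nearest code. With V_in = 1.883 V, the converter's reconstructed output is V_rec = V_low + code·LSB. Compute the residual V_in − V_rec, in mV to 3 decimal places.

Step size: 2.5 V ÷ 2^9 = 4.883 mV.
(V_in − V_low)/LSB = (1.883 − 0)/0.00488281 = 385.6384 → code 386 (round).
Code 386 maps back to 0 + 386×0.00488281 V = 1.8847656 V.
Error = 1.883 − 1.8847656 = -0.00176563 V = -1.766 mV.

-1.766 mV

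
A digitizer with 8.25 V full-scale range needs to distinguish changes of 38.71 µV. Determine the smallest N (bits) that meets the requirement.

18 bits

Number of steps required ≥ 8.25 V / 38.71 µV = 213123.22.
Need 2^N ≥ 213123.22; 2^17 = 131072, 2^18 = 262144.
Minimum N = 18.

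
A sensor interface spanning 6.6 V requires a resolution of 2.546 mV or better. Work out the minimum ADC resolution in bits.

Number of steps required ≥ 6.6 V / 2.546 mV = 2592.30.
Need 2^N ≥ 2592.30; 2^11 = 2048, 2^12 = 4096.
Minimum N = 12.

12 bits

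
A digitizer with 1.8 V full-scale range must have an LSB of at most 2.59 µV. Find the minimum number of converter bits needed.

20 bits

Number of steps required ≥ 1.8 V / 2.59 µV = 694980.69.
Need 2^N ≥ 694980.69; 2^19 = 524288, 2^20 = 1048576.
Minimum N = 20.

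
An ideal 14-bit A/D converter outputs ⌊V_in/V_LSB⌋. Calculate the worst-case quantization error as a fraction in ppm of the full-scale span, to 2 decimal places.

Truncating → worst-case error = 1 LSB = V_FS/2^14, so 1e+06/16384 = 61.0352 ppm of full scale.

61.04 ppm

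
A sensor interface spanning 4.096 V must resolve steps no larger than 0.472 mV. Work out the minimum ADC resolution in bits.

14 bits

Number of steps required ≥ 4.096 V / 0.472 mV = 8677.97.
Need 2^N ≥ 8677.97; 2^13 = 8192, 2^14 = 16384.
Minimum N = 14.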